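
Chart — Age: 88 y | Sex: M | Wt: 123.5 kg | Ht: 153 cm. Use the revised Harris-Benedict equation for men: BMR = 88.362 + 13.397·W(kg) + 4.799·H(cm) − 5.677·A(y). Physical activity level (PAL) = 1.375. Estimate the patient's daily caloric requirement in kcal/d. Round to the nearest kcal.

Harris-Benedict: BMR = 88.362 + 13.397(123.5) + 4.799(153) − 5.677(88) = 1977.5625 kcal/day.
TEE = BMR × activity factor = 1977.5625 × 1.375 = 2719.1484 kcal/day.

2719 kcal/d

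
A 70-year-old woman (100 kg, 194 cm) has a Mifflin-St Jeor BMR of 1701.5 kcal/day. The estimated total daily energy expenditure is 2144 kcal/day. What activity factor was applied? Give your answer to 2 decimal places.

1.26

Activity factor = TEE ÷ BMR = 2144 ÷ 1701.5 = 1.26.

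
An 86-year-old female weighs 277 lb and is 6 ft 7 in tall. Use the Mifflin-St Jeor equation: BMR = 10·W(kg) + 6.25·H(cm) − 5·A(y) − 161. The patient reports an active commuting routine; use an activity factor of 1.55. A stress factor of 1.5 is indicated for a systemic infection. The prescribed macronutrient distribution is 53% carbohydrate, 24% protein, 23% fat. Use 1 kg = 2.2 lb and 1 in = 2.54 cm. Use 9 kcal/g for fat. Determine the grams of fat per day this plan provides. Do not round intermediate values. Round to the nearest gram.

Convert to metric: weight = 277 ÷ 2.2 = 125.9091 kg; height = (6×12 + 7) × 2.54 = 79 × 2.54 = 200.66 cm.
Mifflin-St Jeor (female): BMR = 10(125.9091) + 6.25(200.66) − 5(86) − 161 = 1259.0909 + 1254.125 − 430 − 161 = 1922.2159 kcal/day.
TEE = 1922.2159 × 1.55 = 2979.4347 kcal/day.
With stress factor 1.5: 2979.4347 × 1.5 = 4469.152 kcal/day.
Fat energy = 23% × 4469.152 = 1027.905 kcal.
Fat = 1027.905 ÷ 9 kcal/g = 114.2117 g.

114 g/day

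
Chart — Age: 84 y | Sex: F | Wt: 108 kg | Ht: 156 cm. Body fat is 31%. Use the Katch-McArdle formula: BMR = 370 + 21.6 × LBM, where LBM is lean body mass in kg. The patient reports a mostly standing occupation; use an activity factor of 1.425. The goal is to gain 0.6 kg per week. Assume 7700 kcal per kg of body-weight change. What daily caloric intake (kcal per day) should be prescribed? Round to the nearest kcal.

3481 kcal per day

LBM = 108 × (1 − 0.31) = 74.52 kg. Katch-McArdle: BMR = 370 + 21.6 × 74.52 = 1979.632 kcal/day.
TEE = 1979.632 × 1.425 = 2820.9756 kcal/day.
Required daily surplus = 0.6 × 7700 ÷ 7 = 660 kcal/day.
Target intake = 2820.9756 + 660 = 3480.9756 kcal/day.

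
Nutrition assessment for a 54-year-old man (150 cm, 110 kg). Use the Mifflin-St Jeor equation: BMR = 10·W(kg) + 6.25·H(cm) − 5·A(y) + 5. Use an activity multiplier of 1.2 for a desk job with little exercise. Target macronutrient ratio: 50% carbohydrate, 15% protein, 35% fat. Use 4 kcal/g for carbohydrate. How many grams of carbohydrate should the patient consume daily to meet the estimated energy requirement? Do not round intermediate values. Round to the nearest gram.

266 g/day

Mifflin-St Jeor (male): BMR = 10(110) + 6.25(150) − 5(54) + 5 = 1100 + 937.5 − 270 + 5 = 1772.5 kcal/day.
TEE = 1772.5 × 1.2 = 2127 kcal/day.
Carbohydrate energy = 50% × 2127 = 1063.5 kcal.
Carbohydrate = 1063.5 ÷ 4 kcal/g = 265.875 g.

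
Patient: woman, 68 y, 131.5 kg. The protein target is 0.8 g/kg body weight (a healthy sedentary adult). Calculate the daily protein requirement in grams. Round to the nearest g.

105 g/day

Protein = 0.8 g/kg × 131.5 kg = 105.2 g/day.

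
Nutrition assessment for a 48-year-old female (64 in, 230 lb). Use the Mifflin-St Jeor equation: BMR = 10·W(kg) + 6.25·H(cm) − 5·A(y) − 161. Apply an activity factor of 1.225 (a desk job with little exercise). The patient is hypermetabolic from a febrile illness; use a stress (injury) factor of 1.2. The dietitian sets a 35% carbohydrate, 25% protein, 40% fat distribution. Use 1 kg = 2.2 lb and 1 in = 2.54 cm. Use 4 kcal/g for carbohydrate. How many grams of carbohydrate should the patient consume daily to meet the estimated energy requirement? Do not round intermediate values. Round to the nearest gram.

214 g/day

Convert to metric: weight = 230 ÷ 2.2 = 104.5455 kg; height = 64 × 2.54 = 162.56 cm.
Mifflin-St Jeor (female): BMR = 10(104.5455) + 6.25(162.56) − 5(48) − 161 = 1045.4545 + 1016 − 240 − 161 = 1660.4545 kcal/day.
TEE = 1660.4545 × 1.225 = 2034.0568 kcal/day.
With stress factor 1.2: 2034.0568 × 1.2 = 2440.8682 kcal/day.
Carbohydrate energy = 35% × 2440.8682 = 854.3039 kcal.
Carbohydrate = 854.3039 ÷ 4 kcal/g = 213.576 g.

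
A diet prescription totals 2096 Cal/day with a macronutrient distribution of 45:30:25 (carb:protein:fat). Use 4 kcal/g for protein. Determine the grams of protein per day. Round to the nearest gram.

Protein energy = 30% × 2096 = 628.8 kcal.
At 4 kcal/g: 628.8 ÷ 4 = 157.2 g.

157 g/day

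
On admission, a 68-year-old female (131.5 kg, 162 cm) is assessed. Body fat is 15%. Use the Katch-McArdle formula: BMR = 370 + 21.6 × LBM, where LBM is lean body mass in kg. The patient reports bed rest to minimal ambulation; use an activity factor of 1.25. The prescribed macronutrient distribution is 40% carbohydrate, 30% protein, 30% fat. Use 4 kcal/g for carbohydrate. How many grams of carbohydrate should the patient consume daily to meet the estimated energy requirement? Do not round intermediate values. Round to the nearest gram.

LBM = 131.5 × (1 − 0.15) = 111.775 kg. Katch-McArdle: BMR = 370 + 21.6 × 111.775 = 2784.34 kcal/day.
TEE = 2784.34 × 1.25 = 3480.425 kcal/day.
Carbohydrate energy = 40% × 3480.425 = 1392.17 kcal.
Carbohydrate = 1392.17 ÷ 4 kcal/g = 348.0425 g.

348 g/day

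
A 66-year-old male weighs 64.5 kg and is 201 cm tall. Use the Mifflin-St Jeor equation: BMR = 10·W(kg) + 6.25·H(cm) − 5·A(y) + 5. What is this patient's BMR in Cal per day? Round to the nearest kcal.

Mifflin-St Jeor (male): BMR = 10(64.5) + 6.25(201) − 5(66) + 5 = 645 + 1256.25 − 330 + 5 = 1576.25 kcal/day.

1576 Cal per day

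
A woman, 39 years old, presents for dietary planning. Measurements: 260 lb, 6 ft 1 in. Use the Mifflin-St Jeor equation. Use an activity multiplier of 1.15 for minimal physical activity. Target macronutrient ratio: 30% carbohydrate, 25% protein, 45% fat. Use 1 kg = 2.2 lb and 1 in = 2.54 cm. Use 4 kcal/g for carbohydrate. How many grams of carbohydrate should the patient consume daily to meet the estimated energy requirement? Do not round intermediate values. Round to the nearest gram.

171 g/day

Convert to metric: weight = 260 ÷ 2.2 = 118.1818 kg; height = (6×12 + 1) × 2.54 = 73 × 2.54 = 185.42 cm.
Mifflin-St Jeor (female): BMR = 10(118.1818) + 6.25(185.42) − 5(39) − 161 = 1181.8182 + 1158.875 − 195 − 161 = 1984.6932 kcal/day.
TEE = 1984.6932 × 1.15 = 2282.3972 kcal/day.
Carbohydrate energy = 30% × 2282.3972 = 684.7191 kcal.
Carbohydrate = 684.7191 ÷ 4 kcal/g = 171.1798 g.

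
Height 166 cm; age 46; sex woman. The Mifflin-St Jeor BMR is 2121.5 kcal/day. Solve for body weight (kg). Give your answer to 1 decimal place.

147.5 kg

2121.5 = 10·W + 6.25(166) − 5(46) − 161
10·W = 2121.5 − 646.5 = 1475, so W = 147.5 kg.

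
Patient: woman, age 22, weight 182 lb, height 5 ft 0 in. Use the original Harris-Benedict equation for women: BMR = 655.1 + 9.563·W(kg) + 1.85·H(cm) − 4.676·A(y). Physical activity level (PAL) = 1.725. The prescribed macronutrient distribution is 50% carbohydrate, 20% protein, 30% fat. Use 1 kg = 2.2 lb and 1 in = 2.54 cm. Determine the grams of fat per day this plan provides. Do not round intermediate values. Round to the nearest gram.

Convert to metric: weight = 182 ÷ 2.2 = 82.7273 kg; height = (5×12 + 0) × 2.54 = 60 × 2.54 = 152.4 cm.
Harris-Benedict: BMR = 655.1 + 9.563(82.7273) + 1.85(152.4) − 4.676(22) = 1625.2889 kcal/day.
TEE = 1625.2889 × 1.725 = 2803.6234 kcal/day.
Fat energy = 30% × 2803.6234 = 841.087 kcal.
Fat = 841.087 ÷ 9 kcal/g = 93.4541 g.

93 g/day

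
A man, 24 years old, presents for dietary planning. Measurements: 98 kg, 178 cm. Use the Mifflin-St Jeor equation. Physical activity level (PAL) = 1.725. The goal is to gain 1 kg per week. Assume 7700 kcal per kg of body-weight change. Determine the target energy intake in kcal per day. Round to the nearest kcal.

4511 kcal per day

Mifflin-St Jeor (male): BMR = 10(98) + 6.25(178) − 5(24) + 5 = 980 + 1112.5 − 120 + 5 = 1977.5 kcal/day.
TEE = 1977.5 × 1.725 = 3411.1875 kcal/day.
Required daily surplus = 1 × 7700 ÷ 7 = 1100 kcal/day.
Target intake = 3411.1875 + 1100 = 4511.1875 kcal/day.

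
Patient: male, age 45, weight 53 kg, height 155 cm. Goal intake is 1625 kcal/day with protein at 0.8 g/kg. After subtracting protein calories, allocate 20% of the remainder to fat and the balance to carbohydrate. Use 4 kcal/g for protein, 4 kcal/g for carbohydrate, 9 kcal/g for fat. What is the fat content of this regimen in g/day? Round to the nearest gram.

32 g/day

Protein = 0.8 × 53 = 42.4 g → 42.4 × 4 = 169.6 kcal.
Non-protein calories = 1625 − 169.6 = 1455.4 kcal.
Fat: 20% × 1455.4 = 291.08 kcal; carbohydrate: 1164.32 kcal.
Fat: 291.08 kcal ÷ 9 kcal/g = 32.3422 g.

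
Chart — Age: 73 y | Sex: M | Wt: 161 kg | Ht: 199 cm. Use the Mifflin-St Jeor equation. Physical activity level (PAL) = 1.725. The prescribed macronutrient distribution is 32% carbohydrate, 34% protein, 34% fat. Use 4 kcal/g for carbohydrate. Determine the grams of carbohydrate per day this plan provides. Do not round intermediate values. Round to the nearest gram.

344 g/day

Mifflin-St Jeor (male): BMR = 10(161) + 6.25(199) − 5(73) + 5 = 1610 + 1243.75 − 365 + 5 = 2493.75 kcal/day.
TEE = 2493.75 × 1.725 = 4301.7188 kcal/day.
Carbohydrate energy = 32% × 4301.7188 = 1376.55 kcal.
Carbohydrate = 1376.55 ÷ 4 kcal/g = 344.1375 g.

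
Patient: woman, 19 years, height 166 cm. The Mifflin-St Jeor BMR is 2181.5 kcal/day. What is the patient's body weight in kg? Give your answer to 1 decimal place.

140.0 kg

2181.5 = 10·W + 6.25(166) − 5(19) − 161
10·W = 2181.5 − 781.5 = 1400, so W = 140 kg.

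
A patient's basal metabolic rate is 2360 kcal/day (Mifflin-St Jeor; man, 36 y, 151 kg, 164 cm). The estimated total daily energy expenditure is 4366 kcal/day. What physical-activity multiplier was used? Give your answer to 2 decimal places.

Activity factor = TEE ÷ BMR = 4366 ÷ 2360 = 1.85.

1.85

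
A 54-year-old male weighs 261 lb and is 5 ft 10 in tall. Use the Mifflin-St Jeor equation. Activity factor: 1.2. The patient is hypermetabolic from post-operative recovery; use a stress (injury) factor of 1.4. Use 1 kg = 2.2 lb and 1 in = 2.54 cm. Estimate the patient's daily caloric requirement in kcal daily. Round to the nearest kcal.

Convert to metric: weight = 261 ÷ 2.2 = 118.6364 kg; height = (5×12 + 10) × 2.54 = 70 × 2.54 = 177.8 cm.
Mifflin-St Jeor (male): BMR = 10(118.6364) + 6.25(177.8) − 5(54) + 5 = 1186.3636 + 1111.25 − 270 + 5 = 2032.6136 kcal/day.
TEE = BMR × activity factor = 2032.6136 × 1.2 = 2439.1364 kcal/day.
Apply stress factor: 2439.1364 × 1.4 = 3414.7909 kcal/day.

3415 kcal daily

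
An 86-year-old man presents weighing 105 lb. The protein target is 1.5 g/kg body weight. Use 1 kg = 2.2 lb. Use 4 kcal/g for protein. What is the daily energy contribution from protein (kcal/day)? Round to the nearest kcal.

286 kcal/day

Weight in kg = 105 ÷ 2.2 = 47.7273 kg.
Protein = 1.5 g/kg × 47.7273 kg = 71.5909 g/day.
Protein energy = 71.5909 g × 4 kcal/g = 286.3636 kcal/day.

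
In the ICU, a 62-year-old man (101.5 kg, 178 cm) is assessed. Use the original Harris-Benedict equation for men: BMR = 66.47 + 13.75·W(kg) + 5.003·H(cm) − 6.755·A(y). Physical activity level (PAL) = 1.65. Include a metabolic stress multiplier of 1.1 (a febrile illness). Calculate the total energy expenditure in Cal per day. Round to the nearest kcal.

Harris-Benedict: BMR = 66.47 + 13.75(101.5) + 5.003(178) − 6.755(62) = 1933.819 kcal/day.
TEE = BMR × activity factor = 1933.819 × 1.65 = 3190.8014 kcal/day.
Apply stress factor: 3190.8014 × 1.1 = 3509.8815 kcal/day.

3510 Cal per day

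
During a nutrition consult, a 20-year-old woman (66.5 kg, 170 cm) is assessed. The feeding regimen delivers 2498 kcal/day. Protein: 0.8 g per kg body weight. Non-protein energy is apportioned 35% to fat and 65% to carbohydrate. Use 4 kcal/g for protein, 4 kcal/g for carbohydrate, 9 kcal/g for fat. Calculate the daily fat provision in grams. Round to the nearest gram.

89 g/day

Protein = 0.8 × 66.5 = 53.2 g → 53.2 × 4 = 212.8 kcal.
Non-protein calories = 2498 − 212.8 = 2285.2 kcal.
Fat: 35% × 2285.2 = 799.82 kcal; carbohydrate: 1485.38 kcal.
Fat: 799.82 kcal ÷ 9 kcal/g = 88.8689 g.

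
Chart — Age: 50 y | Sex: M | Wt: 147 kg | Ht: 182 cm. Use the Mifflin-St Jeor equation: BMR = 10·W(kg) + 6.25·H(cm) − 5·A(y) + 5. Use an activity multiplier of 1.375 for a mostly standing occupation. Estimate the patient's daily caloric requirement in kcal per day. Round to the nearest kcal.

Mifflin-St Jeor (male): BMR = 10(147) + 6.25(182) − 5(50) + 5 = 1470 + 1137.5 − 250 + 5 = 2362.5 kcal/day.
TEE = BMR × activity factor = 2362.5 × 1.375 = 3248.4375 kcal/day.

3248 kcal per day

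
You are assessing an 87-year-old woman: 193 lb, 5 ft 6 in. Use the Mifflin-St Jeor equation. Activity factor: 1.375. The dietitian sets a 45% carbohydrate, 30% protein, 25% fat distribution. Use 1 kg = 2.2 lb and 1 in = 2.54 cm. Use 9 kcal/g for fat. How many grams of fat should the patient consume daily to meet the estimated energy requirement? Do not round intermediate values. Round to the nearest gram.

51 g/day

Convert to metric: weight = 193 ÷ 2.2 = 87.7273 kg; height = (5×12 + 6) × 2.54 = 66 × 2.54 = 167.64 cm.
Mifflin-St Jeor (female): BMR = 10(87.7273) + 6.25(167.64) − 5(87) − 161 = 877.2727 + 1047.75 − 435 − 161 = 1329.0227 kcal/day.
TEE = 1329.0227 × 1.375 = 1827.4063 kcal/day.
Fat energy = 25% × 1827.4063 = 456.8516 kcal.
Fat = 456.8516 ÷ 9 kcal/g = 50.7613 g.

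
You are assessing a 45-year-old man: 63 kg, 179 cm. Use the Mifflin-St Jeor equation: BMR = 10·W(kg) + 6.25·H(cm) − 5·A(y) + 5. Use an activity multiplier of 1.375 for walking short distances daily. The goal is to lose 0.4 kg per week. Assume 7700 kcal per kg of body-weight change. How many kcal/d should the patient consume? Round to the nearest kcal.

Mifflin-St Jeor (male): BMR = 10(63) + 6.25(179) − 5(45) + 5 = 630 + 1118.75 − 225 + 5 = 1528.75 kcal/day.
TEE = 1528.75 × 1.375 = 2102.0313 kcal/day.
Required daily deficit = 0.4 × 7700 ÷ 7 = 440 kcal/day.
Target intake = 2102.0313 − 440 = 1662.0313 kcal/day.

1662 kcal/d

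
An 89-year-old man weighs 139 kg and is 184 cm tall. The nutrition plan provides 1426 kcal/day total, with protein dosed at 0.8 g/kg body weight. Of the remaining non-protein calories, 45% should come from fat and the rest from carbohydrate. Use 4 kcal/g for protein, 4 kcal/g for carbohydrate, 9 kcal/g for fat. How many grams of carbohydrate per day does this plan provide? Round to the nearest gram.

135 g/day

Protein = 0.8 × 139 = 111.2 g → 111.2 × 4 = 444.8 kcal.
Non-protein calories = 1426 − 444.8 = 981.2 kcal.
Fat: 45% × 981.2 = 441.54 kcal; carbohydrate: 539.66 kcal.
Carbohydrate: 539.66 kcal ÷ 4 kcal/g = 134.915 g.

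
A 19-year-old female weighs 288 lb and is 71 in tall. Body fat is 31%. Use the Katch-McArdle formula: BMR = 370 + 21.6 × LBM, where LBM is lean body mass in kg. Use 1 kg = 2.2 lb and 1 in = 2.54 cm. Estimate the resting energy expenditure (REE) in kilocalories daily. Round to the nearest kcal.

2321 kilocalories daily

Convert to metric: weight = 288 ÷ 2.2 = 130.9091 kg; height = 71 × 2.54 = 180.34 cm.
LBM = 130.9091 × (1 − 0.31) = 90.3273 kg. Katch-McArdle: BMR = 370 + 21.6 × 90.3273 = 2321.0691 kcal/day.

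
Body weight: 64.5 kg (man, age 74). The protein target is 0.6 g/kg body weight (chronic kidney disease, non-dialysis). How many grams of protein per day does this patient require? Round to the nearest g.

39 g/day

Protein = 0.6 g/kg × 64.5 kg = 38.7 g/day.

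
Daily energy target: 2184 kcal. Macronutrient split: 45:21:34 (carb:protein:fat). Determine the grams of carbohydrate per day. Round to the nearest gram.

246 g/day

Carbohydrate energy = 45% × 2184 = 982.8 kcal.
At 4 kcal/g: 982.8 ÷ 4 = 245.7 g.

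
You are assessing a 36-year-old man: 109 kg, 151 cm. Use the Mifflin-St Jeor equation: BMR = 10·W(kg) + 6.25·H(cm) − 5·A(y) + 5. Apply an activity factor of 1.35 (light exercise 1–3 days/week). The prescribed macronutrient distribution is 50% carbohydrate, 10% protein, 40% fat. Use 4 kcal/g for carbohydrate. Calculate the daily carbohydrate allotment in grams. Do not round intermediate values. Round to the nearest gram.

314 g/day

Mifflin-St Jeor (male): BMR = 10(109) + 6.25(151) − 5(36) + 5 = 1090 + 943.75 − 180 + 5 = 1858.75 kcal/day.
TEE = 1858.75 × 1.35 = 2509.3125 kcal/day.
Carbohydrate energy = 50% × 2509.3125 = 1254.6563 kcal.
Carbohydrate = 1254.6563 ÷ 4 kcal/g = 313.6641 g.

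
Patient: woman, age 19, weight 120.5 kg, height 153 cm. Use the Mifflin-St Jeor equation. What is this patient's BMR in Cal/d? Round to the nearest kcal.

1905 Cal/d

Mifflin-St Jeor (female): BMR = 10(120.5) + 6.25(153) − 5(19) − 161 = 1205 + 956.25 − 95 − 161 = 1905.25 kcal/day.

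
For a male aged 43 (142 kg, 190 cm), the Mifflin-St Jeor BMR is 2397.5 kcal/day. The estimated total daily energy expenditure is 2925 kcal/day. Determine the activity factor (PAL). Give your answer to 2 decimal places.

Activity factor = TEE ÷ BMR = 2925 ÷ 2397.5 = 1.22.

1.22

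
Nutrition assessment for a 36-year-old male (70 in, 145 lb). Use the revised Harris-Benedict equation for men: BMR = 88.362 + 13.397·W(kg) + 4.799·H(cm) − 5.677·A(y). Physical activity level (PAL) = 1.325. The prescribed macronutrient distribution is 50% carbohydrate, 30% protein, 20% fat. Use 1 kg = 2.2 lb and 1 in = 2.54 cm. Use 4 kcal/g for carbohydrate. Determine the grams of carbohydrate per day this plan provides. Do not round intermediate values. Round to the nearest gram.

268 g/day

Convert to metric: weight = 145 ÷ 2.2 = 65.9091 kg; height = 70 × 2.54 = 177.8 cm.
Harris-Benedict: BMR = 88.362 + 13.397(65.9091) + 4.799(177.8) − 5.677(36) = 1620.2363 kcal/day.
TEE = 1620.2363 × 1.325 = 2146.8131 kcal/day.
Carbohydrate energy = 50% × 2146.8131 = 1073.4065 kcal.
Carbohydrate = 1073.4065 ÷ 4 kcal/g = 268.3516 g.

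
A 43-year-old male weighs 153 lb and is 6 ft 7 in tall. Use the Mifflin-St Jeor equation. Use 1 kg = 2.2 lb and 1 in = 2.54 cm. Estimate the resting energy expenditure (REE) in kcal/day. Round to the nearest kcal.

1740 kcal/day

Convert to metric: weight = 153 ÷ 2.2 = 69.5455 kg; height = (6×12 + 7) × 2.54 = 79 × 2.54 = 200.66 cm.
Mifflin-St Jeor (male): BMR = 10(69.5455) + 6.25(200.66) − 5(43) + 5 = 695.4545 + 1254.125 − 215 + 5 = 1739.5795 kcal/day.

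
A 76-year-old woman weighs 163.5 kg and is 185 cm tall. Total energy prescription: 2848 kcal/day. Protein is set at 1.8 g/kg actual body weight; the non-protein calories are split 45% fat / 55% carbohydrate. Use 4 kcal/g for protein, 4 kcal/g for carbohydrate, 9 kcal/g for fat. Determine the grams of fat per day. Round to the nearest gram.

84 g/day

Protein = 1.8 × 163.5 = 294.3 g → 294.3 × 4 = 1177.2 kcal.
Non-protein calories = 2848 − 1177.2 = 1670.8 kcal.
Fat: 45% × 1670.8 = 751.86 kcal; carbohydrate: 918.94 kcal.
Fat: 751.86 kcal ÷ 9 kcal/g = 83.54 g.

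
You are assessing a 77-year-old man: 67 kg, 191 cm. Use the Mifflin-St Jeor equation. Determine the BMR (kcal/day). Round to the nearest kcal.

Mifflin-St Jeor (male): BMR = 10(67) + 6.25(191) − 5(77) + 5 = 670 + 1193.75 − 385 + 5 = 1483.75 kcal/day.

1484 kcal/day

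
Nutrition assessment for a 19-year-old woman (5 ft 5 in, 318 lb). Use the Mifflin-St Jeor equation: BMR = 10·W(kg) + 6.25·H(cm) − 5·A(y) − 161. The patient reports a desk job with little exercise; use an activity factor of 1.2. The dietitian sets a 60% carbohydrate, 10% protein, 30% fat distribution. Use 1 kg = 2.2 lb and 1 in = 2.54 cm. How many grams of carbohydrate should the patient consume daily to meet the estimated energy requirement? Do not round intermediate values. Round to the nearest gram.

Convert to metric: weight = 318 ÷ 2.2 = 144.5455 kg; height = (5×12 + 5) × 2.54 = 65 × 2.54 = 165.1 cm.
Mifflin-St Jeor (female): BMR = 10(144.5455) + 6.25(165.1) − 5(19) − 161 = 1445.4545 + 1031.875 − 95 − 161 = 2221.3295 kcal/day.
TEE = 2221.3295 × 1.2 = 2665.5955 kcal/day.
Carbohydrate energy = 60% × 2665.5955 = 1599.3573 kcal.
Carbohydrate = 1599.3573 ÷ 4 kcal/g = 399.8393 g.

400 g/day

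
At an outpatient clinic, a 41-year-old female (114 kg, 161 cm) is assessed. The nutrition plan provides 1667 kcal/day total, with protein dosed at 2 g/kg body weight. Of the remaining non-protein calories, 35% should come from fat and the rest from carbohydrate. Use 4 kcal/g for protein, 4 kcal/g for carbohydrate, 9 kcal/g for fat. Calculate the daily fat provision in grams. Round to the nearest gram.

29 g/day

Protein = 2 × 114 = 228 g → 228 × 4 = 912 kcal.
Non-protein calories = 1667 − 912 = 755 kcal.
Fat: 35% × 755 = 264.25 kcal; carbohydrate: 490.75 kcal.
Fat: 264.25 kcal ÷ 9 kcal/g = 29.3611 g.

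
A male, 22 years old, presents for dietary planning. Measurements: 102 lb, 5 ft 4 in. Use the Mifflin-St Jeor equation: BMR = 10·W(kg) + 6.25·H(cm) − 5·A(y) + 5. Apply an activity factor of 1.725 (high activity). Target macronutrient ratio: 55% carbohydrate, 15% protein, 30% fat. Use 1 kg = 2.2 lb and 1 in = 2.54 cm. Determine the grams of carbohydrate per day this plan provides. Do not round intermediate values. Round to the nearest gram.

Convert to metric: weight = 102 ÷ 2.2 = 46.3636 kg; height = (5×12 + 4) × 2.54 = 64 × 2.54 = 162.56 cm.
Mifflin-St Jeor (male): BMR = 10(46.3636) + 6.25(162.56) − 5(22) + 5 = 463.6364 + 1016 − 110 + 5 = 1374.6364 kcal/day.
TEE = 1374.6364 × 1.725 = 2371.2477 kcal/day.
Carbohydrate energy = 55% × 2371.2477 = 1304.1863 kcal.
Carbohydrate = 1304.1863 ÷ 4 kcal/g = 326.0466 g.

326 g/day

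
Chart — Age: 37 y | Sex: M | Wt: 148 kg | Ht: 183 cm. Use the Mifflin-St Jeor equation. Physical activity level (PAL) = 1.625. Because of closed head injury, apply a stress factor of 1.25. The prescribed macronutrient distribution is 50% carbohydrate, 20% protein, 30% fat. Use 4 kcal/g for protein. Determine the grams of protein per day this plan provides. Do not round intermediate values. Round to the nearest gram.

Mifflin-St Jeor (male): BMR = 10(148) + 6.25(183) − 5(37) + 5 = 1480 + 1143.75 − 185 + 5 = 2443.75 kcal/day.
TEE = 2443.75 × 1.625 = 3971.0938 kcal/day.
With stress factor 1.25: 3971.0938 × 1.25 = 4963.8672 kcal/day.
Protein energy = 20% × 4963.8672 = 992.7734 kcal.
Protein = 992.7734 ÷ 4 kcal/g = 248.1934 g.

248 g/day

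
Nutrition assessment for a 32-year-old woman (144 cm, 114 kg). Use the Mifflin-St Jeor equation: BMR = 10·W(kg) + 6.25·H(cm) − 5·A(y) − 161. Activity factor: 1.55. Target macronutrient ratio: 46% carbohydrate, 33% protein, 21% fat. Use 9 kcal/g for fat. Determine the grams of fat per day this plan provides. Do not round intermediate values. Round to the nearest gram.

62 g/day

Mifflin-St Jeor (female): BMR = 10(114) + 6.25(144) − 5(32) − 161 = 1140 + 900 − 160 − 161 = 1719 kcal/day.
TEE = 1719 × 1.55 = 2664.45 kcal/day.
Fat energy = 21% × 2664.45 = 559.5345 kcal.
Fat = 559.5345 ÷ 9 kcal/g = 62.1705 g.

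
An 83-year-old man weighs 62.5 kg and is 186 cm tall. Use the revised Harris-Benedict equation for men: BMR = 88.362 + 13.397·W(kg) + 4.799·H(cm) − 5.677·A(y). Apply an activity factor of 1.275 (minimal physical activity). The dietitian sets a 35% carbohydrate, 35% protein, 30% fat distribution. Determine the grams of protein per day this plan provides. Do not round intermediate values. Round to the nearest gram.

150 g/day

Harris-Benedict: BMR = 88.362 + 13.397(62.5) + 4.799(186) − 5.677(83) = 1347.0975 kcal/day.
TEE = 1347.0975 × 1.275 = 1717.5493 kcal/day.
Protein energy = 35% × 1717.5493 = 601.1423 kcal.
Protein = 601.1423 ÷ 4 kcal/g = 150.2856 g.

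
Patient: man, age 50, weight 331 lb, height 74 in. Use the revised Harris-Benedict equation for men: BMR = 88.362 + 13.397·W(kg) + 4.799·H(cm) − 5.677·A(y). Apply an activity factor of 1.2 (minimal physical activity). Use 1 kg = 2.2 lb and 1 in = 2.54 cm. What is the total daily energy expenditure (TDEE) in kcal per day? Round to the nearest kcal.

3267 kcal per day

Convert to metric: weight = 331 ÷ 2.2 = 150.4545 kg; height = 74 × 2.54 = 187.96 cm.
Harris-Benedict: BMR = 88.362 + 13.397(150.4545) + 4.799(187.96) − 5.677(50) = 2722.1716 kcal/day.
TEE = BMR × activity factor = 2722.1716 × 1.2 = 3266.6059 kcal/day.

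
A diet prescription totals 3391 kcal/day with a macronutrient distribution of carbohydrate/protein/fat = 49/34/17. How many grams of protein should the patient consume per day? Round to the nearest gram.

Protein energy = 34% × 3391 = 1152.94 kcal.
At 4 kcal/g: 1152.94 ÷ 4 = 288.235 g.

288 g/day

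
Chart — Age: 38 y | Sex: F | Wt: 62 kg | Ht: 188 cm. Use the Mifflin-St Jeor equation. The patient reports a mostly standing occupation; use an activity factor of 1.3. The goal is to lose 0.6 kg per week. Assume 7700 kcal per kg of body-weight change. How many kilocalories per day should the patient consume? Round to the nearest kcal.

1217 kilocalories per day

Mifflin-St Jeor (female): BMR = 10(62) + 6.25(188) − 5(38) − 161 = 620 + 1175 − 190 − 161 = 1444 kcal/day.
TEE = 1444 × 1.3 = 1877.2 kcal/day.
Required daily deficit = 0.6 × 7700 ÷ 7 = 660 kcal/day.
Target intake = 1877.2 − 660 = 1217.2 kcal/day.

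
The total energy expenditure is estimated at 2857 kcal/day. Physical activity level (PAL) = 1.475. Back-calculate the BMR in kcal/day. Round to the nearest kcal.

1937 kcal/day

BMR = TEE ÷ activity factor = 2857 ÷ 1.475 = 1936.9492 kcal/day.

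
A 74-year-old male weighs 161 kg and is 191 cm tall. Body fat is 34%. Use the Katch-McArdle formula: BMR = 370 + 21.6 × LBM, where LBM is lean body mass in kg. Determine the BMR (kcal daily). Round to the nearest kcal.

2665 kcal daily

LBM = 161 × (1 − 0.34) = 106.26 kg. Katch-McArdle: BMR = 370 + 21.6 × 106.26 = 2665.216 kcal/day.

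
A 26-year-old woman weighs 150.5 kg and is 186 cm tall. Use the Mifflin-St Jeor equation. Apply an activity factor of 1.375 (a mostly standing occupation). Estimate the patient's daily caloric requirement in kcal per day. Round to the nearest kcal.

3268 kcal per day

Mifflin-St Jeor (female): BMR = 10(150.5) + 6.25(186) − 5(26) − 161 = 1505 + 1162.5 − 130 − 161 = 2376.5 kcal/day.
TEE = BMR × activity factor = 2376.5 × 1.375 = 3267.6875 kcal/day.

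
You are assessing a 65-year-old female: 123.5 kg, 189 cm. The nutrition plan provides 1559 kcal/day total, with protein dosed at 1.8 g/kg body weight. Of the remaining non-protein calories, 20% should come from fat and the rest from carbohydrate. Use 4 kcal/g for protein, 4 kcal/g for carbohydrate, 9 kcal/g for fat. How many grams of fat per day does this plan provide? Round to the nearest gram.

15 g/day

Protein = 1.8 × 123.5 = 222.3 g → 222.3 × 4 = 889.2 kcal.
Non-protein calories = 1559 − 889.2 = 669.8 kcal.
Fat: 20% × 669.8 = 133.96 kcal; carbohydrate: 535.84 kcal.
Fat: 133.96 kcal ÷ 9 kcal/g = 14.8844 g.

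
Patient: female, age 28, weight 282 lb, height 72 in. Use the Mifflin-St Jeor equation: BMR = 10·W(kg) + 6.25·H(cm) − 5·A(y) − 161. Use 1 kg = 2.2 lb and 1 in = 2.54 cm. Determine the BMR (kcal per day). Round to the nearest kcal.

Convert to metric: weight = 282 ÷ 2.2 = 128.1818 kg; height = 72 × 2.54 = 182.88 cm.
Mifflin-St Jeor (female): BMR = 10(128.1818) + 6.25(182.88) − 5(28) − 161 = 1281.8182 + 1143 − 140 − 161 = 2123.8182 kcal/day.

2124 kcal per day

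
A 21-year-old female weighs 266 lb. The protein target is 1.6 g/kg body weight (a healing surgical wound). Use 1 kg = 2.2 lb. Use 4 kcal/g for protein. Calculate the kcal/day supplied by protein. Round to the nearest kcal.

Weight in kg = 266 ÷ 2.2 = 120.9091 kg.
Protein = 1.6 g/kg × 120.9091 kg = 193.4545 g/day.
Protein energy = 193.4545 g × 4 kcal/g = 773.8182 kcal/day.

774 kcal/day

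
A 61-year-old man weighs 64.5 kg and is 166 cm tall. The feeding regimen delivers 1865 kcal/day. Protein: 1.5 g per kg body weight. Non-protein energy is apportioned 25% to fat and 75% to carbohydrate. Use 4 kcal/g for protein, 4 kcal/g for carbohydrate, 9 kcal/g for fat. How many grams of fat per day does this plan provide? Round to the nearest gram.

Protein = 1.5 × 64.5 = 96.75 g → 96.75 × 4 = 387 kcal.
Non-protein calories = 1865 − 387 = 1478 kcal.
Fat: 25% × 1478 = 369.5 kcal; carbohydrate: 1108.5 kcal.
Fat: 369.5 kcal ÷ 9 kcal/g = 41.0556 g.

41 g/day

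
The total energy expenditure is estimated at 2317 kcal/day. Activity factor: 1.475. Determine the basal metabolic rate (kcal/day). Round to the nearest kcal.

BMR = TEE ÷ activity factor = 2317 ÷ 1.475 = 1570.8475 kcal/day.

1571 kcal/day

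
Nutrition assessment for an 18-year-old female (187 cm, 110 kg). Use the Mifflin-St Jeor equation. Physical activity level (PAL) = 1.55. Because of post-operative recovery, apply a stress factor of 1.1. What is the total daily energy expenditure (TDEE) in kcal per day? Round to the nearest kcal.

Mifflin-St Jeor (female): BMR = 10(110) + 6.25(187) − 5(18) − 161 = 1100 + 1168.75 − 90 − 161 = 2017.75 kcal/day.
TEE = BMR × activity factor = 2017.75 × 1.55 = 3127.5125 kcal/day.
Apply stress factor: 3127.5125 × 1.1 = 3440.2638 kcal/day.

3440 kcal per day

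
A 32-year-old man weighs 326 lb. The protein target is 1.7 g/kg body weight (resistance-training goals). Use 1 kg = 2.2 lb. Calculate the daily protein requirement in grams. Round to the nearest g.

Weight in kg = 326 ÷ 2.2 = 148.1818 kg.
Protein = 1.7 g/kg × 148.1818 kg = 251.9091 g/day.

252 g/day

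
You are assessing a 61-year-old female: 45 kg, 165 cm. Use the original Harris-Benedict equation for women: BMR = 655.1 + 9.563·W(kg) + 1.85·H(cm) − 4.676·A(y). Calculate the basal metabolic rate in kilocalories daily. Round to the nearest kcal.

Harris-Benedict: BMR = 655.1 + 9.563(45) + 1.85(165) − 4.676(61) = 1105.449 kcal/day.

1105 kilocalories daily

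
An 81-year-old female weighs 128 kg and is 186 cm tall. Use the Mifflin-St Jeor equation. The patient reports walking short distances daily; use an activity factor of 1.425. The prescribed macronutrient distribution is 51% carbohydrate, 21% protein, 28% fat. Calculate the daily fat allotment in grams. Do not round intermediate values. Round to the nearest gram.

83 g/day

Mifflin-St Jeor (female): BMR = 10(128) + 6.25(186) − 5(81) − 161 = 1280 + 1162.5 − 405 − 161 = 1876.5 kcal/day.
TEE = 1876.5 × 1.425 = 2674.0125 kcal/day.
Fat energy = 28% × 2674.0125 = 748.7235 kcal.
Fat = 748.7235 ÷ 9 kcal/g = 83.1915 g.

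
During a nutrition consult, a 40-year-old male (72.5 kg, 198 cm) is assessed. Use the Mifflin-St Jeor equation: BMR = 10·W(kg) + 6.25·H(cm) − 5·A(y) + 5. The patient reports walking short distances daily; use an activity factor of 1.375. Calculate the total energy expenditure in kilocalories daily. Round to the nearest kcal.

Mifflin-St Jeor (male): BMR = 10(72.5) + 6.25(198) − 5(40) + 5 = 725 + 1237.5 − 200 + 5 = 1767.5 kcal/day.
TEE = BMR × activity factor = 1767.5 × 1.375 = 2430.3125 kcal/day.

2430 kilocalories daily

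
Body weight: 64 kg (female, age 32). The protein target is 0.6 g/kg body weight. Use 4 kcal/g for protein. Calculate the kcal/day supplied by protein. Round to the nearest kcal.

Protein = 0.6 g/kg × 64 kg = 38.4 g/day.
Protein energy = 38.4 g × 4 kcal/g = 153.6 kcal/day.

154 kcal/day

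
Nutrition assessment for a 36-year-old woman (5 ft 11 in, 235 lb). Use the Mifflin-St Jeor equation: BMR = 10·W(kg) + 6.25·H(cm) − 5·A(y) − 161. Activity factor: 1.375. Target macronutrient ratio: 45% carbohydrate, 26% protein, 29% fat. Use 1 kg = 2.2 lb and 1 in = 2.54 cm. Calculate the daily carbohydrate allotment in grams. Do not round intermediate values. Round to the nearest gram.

287 g/day

Convert to metric: weight = 235 ÷ 2.2 = 106.8182 kg; height = (5×12 + 11) × 2.54 = 71 × 2.54 = 180.34 cm.
Mifflin-St Jeor (female): BMR = 10(106.8182) + 6.25(180.34) − 5(36) − 161 = 1068.1818 + 1127.125 − 180 − 161 = 1854.3068 kcal/day.
TEE = 1854.3068 × 1.375 = 2549.6719 kcal/day.
Carbohydrate energy = 45% × 2549.6719 = 1147.3523 kcal.
Carbohydrate = 1147.3523 ÷ 4 kcal/g = 286.8381 g.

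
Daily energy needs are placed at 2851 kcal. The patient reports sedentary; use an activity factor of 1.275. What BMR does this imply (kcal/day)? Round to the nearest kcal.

BMR = TEE ÷ activity factor = 2851 ÷ 1.275 = 2236.0784 kcal/day.

2236 kcal/day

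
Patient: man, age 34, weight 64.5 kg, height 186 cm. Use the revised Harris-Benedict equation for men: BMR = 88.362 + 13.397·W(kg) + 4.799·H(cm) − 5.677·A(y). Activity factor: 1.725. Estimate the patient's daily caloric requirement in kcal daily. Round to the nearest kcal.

2850 kcal daily

Harris-Benedict: BMR = 88.362 + 13.397(64.5) + 4.799(186) − 5.677(34) = 1652.0645 kcal/day.
TEE = BMR × activity factor = 1652.0645 × 1.725 = 2849.8113 kcal/day.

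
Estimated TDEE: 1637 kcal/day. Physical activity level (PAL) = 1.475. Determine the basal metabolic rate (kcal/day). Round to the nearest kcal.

1110 kcal/day

BMR = TEE ÷ activity factor = 1637 ÷ 1.475 = 1109.8305 kcal/day.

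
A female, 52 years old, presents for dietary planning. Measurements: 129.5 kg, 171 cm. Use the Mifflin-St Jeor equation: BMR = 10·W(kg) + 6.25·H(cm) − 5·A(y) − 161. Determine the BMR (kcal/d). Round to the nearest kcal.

Mifflin-St Jeor (female): BMR = 10(129.5) + 6.25(171) − 5(52) − 161 = 1295 + 1068.75 − 260 − 161 = 1942.75 kcal/day.

1943 kcal/d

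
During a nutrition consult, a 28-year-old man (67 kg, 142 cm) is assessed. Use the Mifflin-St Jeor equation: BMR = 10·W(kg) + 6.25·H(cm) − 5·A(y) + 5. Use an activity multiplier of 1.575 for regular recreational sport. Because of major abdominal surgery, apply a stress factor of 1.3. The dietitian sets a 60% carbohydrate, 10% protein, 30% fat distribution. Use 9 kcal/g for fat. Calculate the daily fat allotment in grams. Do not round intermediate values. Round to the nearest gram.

97 g/day

Mifflin-St Jeor (male): BMR = 10(67) + 6.25(142) − 5(28) + 5 = 670 + 887.5 − 140 + 5 = 1422.5 kcal/day.
TEE = 1422.5 × 1.575 = 2240.4375 kcal/day.
With stress factor 1.3: 2240.4375 × 1.3 = 2912.5688 kcal/day.
Fat energy = 30% × 2912.5688 = 873.7706 kcal.
Fat = 873.7706 ÷ 9 kcal/g = 97.0856 g.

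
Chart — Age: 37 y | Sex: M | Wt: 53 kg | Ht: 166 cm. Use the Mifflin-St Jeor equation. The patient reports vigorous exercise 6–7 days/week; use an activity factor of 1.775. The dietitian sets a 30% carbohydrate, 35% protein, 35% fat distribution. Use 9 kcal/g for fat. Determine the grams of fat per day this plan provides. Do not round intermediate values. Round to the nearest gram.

96 g/day

Mifflin-St Jeor (male): BMR = 10(53) + 6.25(166) − 5(37) + 5 = 530 + 1037.5 − 185 + 5 = 1387.5 kcal/day.
TEE = 1387.5 × 1.775 = 2462.8125 kcal/day.
Fat energy = 35% × 2462.8125 = 861.9844 kcal.
Fat = 861.9844 ÷ 9 kcal/g = 95.776 g.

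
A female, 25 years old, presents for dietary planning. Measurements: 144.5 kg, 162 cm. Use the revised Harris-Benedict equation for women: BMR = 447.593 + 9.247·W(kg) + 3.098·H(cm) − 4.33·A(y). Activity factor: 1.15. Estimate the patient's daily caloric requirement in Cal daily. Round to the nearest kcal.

2504 Cal daily

Harris-Benedict: BMR = 447.593 + 9.247(144.5) + 3.098(162) − 4.33(25) = 2177.4105 kcal/day.
TEE = BMR × activity factor = 2177.4105 × 1.15 = 2504.0221 kcal/day.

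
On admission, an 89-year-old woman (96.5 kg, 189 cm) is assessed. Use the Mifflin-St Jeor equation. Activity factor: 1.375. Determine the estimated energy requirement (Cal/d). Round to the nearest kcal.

Mifflin-St Jeor (female): BMR = 10(96.5) + 6.25(189) − 5(89) − 161 = 965 + 1181.25 − 445 − 161 = 1540.25 kcal/day.
TEE = BMR × activity factor = 1540.25 × 1.375 = 2117.8438 kcal/day.

2118 Cal/d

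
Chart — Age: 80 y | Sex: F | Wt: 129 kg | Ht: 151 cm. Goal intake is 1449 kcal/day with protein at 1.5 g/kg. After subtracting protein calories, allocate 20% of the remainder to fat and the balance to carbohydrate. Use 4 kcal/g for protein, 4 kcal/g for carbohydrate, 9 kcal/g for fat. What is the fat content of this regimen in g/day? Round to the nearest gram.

15 g/day

Protein = 1.5 × 129 = 193.5 g → 193.5 × 4 = 774 kcal.
Non-protein calories = 1449 − 774 = 675 kcal.
Fat: 20% × 675 = 135 kcal; carbohydrate: 540 kcal.
Fat: 135 kcal ÷ 9 kcal/g = 15 g.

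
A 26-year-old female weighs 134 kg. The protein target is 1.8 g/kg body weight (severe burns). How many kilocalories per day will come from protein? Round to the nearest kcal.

965 kcal/day

Protein = 1.8 g/kg × 134 kg = 241.2 g/day.
Protein energy = 241.2 g × 4 kcal/g = 964.8 kcal/day.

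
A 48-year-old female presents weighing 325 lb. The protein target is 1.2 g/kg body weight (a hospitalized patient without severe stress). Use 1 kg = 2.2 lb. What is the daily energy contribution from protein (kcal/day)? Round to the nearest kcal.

709 kcal/day

Weight in kg = 325 ÷ 2.2 = 147.7273 kg.
Protein = 1.2 g/kg × 147.7273 kg = 177.2727 g/day.
Protein energy = 177.2727 g × 4 kcal/g = 709.0909 kcal/day.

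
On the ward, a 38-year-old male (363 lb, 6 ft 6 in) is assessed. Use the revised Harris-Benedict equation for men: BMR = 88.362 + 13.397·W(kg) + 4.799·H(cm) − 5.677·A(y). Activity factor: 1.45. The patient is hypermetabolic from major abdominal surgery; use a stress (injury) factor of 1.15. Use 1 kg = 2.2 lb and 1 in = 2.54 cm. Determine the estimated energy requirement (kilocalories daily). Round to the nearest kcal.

Convert to metric: weight = 363 ÷ 2.2 = 165 kg; height = (6×12 + 6) × 2.54 = 78 × 2.54 = 198.12 cm.
Harris-Benedict: BMR = 88.362 + 13.397(165) + 4.799(198.12) − 5.677(38) = 3033.9189 kcal/day.
TEE = BMR × activity factor = 3033.9189 × 1.45 = 4399.1824 kcal/day.
Apply stress factor: 4399.1824 × 1.15 = 5059.0597 kcal/day.

5059 kilocalories daily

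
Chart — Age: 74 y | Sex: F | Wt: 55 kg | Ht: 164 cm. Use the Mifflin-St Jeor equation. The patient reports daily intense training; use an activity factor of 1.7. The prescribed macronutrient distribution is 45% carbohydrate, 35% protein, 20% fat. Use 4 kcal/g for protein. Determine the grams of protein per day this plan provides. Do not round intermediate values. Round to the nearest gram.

Mifflin-St Jeor (female): BMR = 10(55) + 6.25(164) − 5(74) − 161 = 550 + 1025 − 370 − 161 = 1044 kcal/day.
TEE = 1044 × 1.7 = 1774.8 kcal/day.
Protein energy = 35% × 1774.8 = 621.18 kcal.
Protein = 621.18 ÷ 4 kcal/g = 155.295 g.

155 g/day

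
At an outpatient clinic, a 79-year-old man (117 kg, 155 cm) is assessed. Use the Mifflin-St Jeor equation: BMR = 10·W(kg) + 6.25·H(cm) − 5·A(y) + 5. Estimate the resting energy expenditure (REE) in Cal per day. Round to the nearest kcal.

Mifflin-St Jeor (male): BMR = 10(117) + 6.25(155) − 5(79) + 5 = 1170 + 968.75 − 395 + 5 = 1748.75 kcal/day.

1749 Cal per day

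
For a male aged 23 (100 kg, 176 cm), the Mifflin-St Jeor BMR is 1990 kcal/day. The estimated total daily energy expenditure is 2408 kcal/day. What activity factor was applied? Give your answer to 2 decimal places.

Activity factor = TEE ÷ BMR = 2408 ÷ 1990 = 1.21.

1.21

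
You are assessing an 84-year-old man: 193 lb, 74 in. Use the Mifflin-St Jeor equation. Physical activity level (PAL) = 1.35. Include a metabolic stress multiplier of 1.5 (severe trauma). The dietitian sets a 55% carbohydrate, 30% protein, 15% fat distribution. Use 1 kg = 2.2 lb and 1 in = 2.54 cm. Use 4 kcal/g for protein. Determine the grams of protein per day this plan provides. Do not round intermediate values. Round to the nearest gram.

249 g/day

Convert to metric: weight = 193 ÷ 2.2 = 87.7273 kg; height = 74 × 2.54 = 187.96 cm.
Mifflin-St Jeor (male): BMR = 10(87.7273) + 6.25(187.96) − 5(84) + 5 = 877.2727 + 1174.75 − 420 + 5 = 1637.0227 kcal/day.
TEE = 1637.0227 × 1.35 = 2209.9807 kcal/day.
With stress factor 1.5: 2209.9807 × 1.5 = 3314.971 kcal/day.
Protein energy = 30% × 3314.971 = 994.4913 kcal.
Protein = 994.4913 ÷ 4 kcal/g = 248.6228 g.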